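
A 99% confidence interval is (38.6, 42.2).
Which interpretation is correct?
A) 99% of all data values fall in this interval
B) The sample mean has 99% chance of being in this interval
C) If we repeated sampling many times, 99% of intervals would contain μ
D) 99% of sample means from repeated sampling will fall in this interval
C

A) Wrong — a CI is about the parameter μ, not individual data values.
B) Wrong — x̄ is observed and sits in the interval by construction.
C) Correct — this is the frequentist long-run coverage interpretation.
D) Wrong — coverage applies to intervals containing μ, not to future x̄ values.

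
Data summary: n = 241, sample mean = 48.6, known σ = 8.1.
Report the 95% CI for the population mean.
(47.58, 49.62)

z-interval (σ known):
z* = 1.960 for 95% confidence

Margin of error = z* · σ/√n = 1.960 · 8.1/√241 = 1.02

CI: (48.6 - 1.02, 48.6 + 1.02) = (47.58, 49.62)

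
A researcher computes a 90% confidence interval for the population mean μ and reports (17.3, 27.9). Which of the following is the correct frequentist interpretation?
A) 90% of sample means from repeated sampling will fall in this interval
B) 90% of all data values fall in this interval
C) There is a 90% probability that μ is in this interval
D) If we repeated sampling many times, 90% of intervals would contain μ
D

A) Wrong — coverage applies to intervals containing μ, not to future x̄ values.
B) Wrong — a CI is about the parameter μ, not individual data values.
C) Wrong — μ is fixed; the randomness lives in the interval, not in μ.
D) Correct — this is the frequentist long-run coverage interpretation.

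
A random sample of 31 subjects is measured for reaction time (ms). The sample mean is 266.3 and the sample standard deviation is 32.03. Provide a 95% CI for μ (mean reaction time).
(254.55, 278.05)

t-interval (σ unknown):
df = n - 1 = 30
t* = 2.042 for 95% confidence

Margin of error = t* · s/√n = 2.042 · 32.03/√31 = 11.75

CI: (254.55, 278.05)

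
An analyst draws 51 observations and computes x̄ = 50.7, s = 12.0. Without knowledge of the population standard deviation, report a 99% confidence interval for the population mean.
(46.20, 55.20)

t-interval (σ unknown):
df = n - 1 = 50
t* = 2.678 for 99% confidence

Margin of error = t* · s/√n = 2.678 · 12.0/√51 = 4.50

CI: (46.20, 55.20)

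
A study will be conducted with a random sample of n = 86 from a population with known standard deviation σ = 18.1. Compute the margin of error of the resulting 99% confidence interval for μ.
Margin of error = 5.03

Margin of error = z* · σ/√n
= 2.576 · 18.1/√86
= 2.576 · 18.1/9.2736
= 5.03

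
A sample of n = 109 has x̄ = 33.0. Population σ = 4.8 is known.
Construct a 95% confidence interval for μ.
(32.10, 33.90)

z-interval (σ known):
z* = 1.960 for 95% confidence

Margin of error = z* · σ/√n = 1.960 · 4.8/√109 = 0.90

CI: (33.0 - 0.90, 33.0 + 0.90) = (32.10, 33.90)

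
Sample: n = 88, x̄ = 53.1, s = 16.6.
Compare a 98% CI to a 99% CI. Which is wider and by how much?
99% CI is wider by 0.93

df = 87
98% CI: t* = 2.370, (48.91, 57.29), width = 2 · t* · s/√n = 8.39
99% CI: t* = 2.634, (48.44, 57.76), width = 2 · t* · s/√n = 9.32

The 99% CI is wider by 9.32 - 8.39 = 0.93.
Higher confidence requires a wider interval.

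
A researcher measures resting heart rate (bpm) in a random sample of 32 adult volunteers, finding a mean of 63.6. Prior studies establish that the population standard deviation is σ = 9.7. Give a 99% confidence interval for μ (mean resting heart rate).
(59.18, 68.02)

z-interval (σ known):
z* = 2.576 for 99% confidence

Margin of error = z* · σ/√n = 2.576 · 9.7/√32 = 4.42

CI: (63.6 - 4.42, 63.6 + 4.42) = (59.18, 68.02)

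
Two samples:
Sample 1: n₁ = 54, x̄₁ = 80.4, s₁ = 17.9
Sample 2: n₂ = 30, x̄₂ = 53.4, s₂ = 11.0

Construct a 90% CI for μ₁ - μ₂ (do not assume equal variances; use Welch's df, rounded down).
(21.75, 32.25)

Difference: x̄₁ - x̄₂ = 27.00
SE = √(s₁²/n₁ + s₂²/n₂) = √(17.9²/54 + 11.0²/30) = 3.1570
df = 81.08 → 81 (Welch–Satterthwaite, rounded down)
t* = 1.664

CI: 27.00 ± 1.664 · 3.1570 = 27.00 ± 5.25 = (21.75, 32.25)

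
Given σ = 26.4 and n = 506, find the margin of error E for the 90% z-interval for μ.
Margin of error = 1.93

Margin of error = z* · σ/√n
= 1.645 · 26.4/√506
= 1.645 · 26.4/22.4944
= 1.93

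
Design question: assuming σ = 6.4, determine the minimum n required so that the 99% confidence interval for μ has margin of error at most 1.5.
n ≥ 121

For margin E ≤ 1.5:
n ≥ (z* · σ / E)²
n ≥ (2.576 · 6.4 / 1.5)²
n ≥ 120.80

Minimum n = 121 (rounding up)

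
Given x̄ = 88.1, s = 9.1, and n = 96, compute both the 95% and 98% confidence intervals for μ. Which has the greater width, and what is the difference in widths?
98% CI is wider by 0.70

df = 95
95% CI: t* = 1.985, (86.26, 89.94), width = 2 · t* · s/√n = 3.69
98% CI: t* = 2.366, (85.90, 90.30), width = 2 · t* · s/√n = 4.39

The 98% CI is wider by 4.39 - 3.69 = 0.70.
Higher confidence requires a wider interval.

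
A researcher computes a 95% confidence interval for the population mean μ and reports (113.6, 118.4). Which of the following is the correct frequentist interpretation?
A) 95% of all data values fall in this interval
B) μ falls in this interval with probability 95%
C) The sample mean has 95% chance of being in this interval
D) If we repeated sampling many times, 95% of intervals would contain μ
D

A) Wrong — a CI is about the parameter μ, not individual data values.
B) Wrong — μ is fixed; the randomness lives in the interval, not in μ.
C) Wrong — x̄ is observed and sits in the interval by construction.
D) Correct — this is the frequentist long-run coverage interpretation.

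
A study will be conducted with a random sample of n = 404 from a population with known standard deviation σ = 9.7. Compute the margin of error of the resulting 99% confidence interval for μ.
Margin of error = 1.24

Margin of error = z* · σ/√n
= 2.576 · 9.7/√404
= 2.576 · 9.7/20.0998
= 1.24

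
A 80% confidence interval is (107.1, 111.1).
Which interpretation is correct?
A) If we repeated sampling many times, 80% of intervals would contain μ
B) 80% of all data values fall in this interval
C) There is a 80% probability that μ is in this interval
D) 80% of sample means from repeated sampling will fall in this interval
A

A) Correct — this is the frequentist long-run coverage interpretation.
B) Wrong — a CI is about the parameter μ, not individual data values.
C) Wrong — μ is fixed; the randomness lives in the interval, not in μ.
D) Wrong — coverage applies to intervals containing μ, not to future x̄ values.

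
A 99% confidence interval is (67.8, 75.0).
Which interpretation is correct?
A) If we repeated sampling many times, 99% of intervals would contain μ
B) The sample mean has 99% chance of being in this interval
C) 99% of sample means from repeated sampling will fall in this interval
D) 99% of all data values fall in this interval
A

A) Correct — this is the frequentist long-run coverage interpretation.
B) Wrong — x̄ is observed and sits in the interval by construction.
C) Wrong — coverage applies to intervals containing μ, not to future x̄ values.
D) Wrong — a CI is about the parameter μ, not individual data values.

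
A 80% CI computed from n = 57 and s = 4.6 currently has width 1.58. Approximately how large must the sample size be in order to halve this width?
n ≈ 228

CI width ∝ 1/√n
To reduce width by factor 2, need √n to grow by 2 → need 2² = 4 times as many samples.

Current: n = 57, width = 1.58
New: n = 228, width ≈ 0.78

Width reduced by factor of 1.58/0.78 = 2.03.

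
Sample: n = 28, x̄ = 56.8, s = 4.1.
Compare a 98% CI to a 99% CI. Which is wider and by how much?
99% CI is wider by 0.46

df = 27
98% CI: t* = 2.473, (54.88, 58.72), width = 2 · t* · s/√n = 3.83
99% CI: t* = 2.771, (54.65, 58.95), width = 2 · t* · s/√n = 4.29

The 99% CI is wider by 4.29 - 3.83 = 0.46.
Higher confidence requires a wider interval.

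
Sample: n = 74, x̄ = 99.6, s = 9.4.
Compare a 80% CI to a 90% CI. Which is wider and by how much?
90% CI is wider by 0.81

df = 73
80% CI: t* = 1.293, (98.19, 101.01), width = 2 · t* · s/√n = 2.83
90% CI: t* = 1.666, (97.78, 101.42), width = 2 · t* · s/√n = 3.64

The 90% CI is wider by 3.64 - 2.83 = 0.81.
Higher confidence requires a wider interval.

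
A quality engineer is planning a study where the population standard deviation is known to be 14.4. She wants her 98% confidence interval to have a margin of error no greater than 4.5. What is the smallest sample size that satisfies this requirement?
n ≥ 56

For margin E ≤ 4.5:
n ≥ (z* · σ / E)²
n ≥ (2.326 · 14.4 / 4.5)²
n ≥ 55.40

Minimum n = 56 (rounding up)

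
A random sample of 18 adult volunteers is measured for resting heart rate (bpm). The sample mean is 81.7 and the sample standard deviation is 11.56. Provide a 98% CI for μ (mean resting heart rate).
(74.71, 88.69)

t-interval (σ unknown):
df = n - 1 = 17
t* = 2.567 for 98% confidence

Margin of error = t* · s/√n = 2.567 · 11.56/√18 = 6.99

CI: (74.71, 88.69)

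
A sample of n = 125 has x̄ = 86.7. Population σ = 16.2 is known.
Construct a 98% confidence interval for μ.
(83.33, 90.07)

z-interval (σ known):
z* = 2.326 for 98% confidence

Margin of error = z* · σ/√n = 2.326 · 16.2/√125 = 3.37

CI: (86.7 - 3.37, 86.7 + 3.37) = (83.33, 90.07)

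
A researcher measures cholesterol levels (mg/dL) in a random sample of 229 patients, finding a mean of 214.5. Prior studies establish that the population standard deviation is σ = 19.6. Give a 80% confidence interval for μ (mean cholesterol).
(212.84, 216.16)

z-interval (σ known):
z* = 1.282 for 80% confidence

Margin of error = z* · σ/√n = 1.282 · 19.6/√229 = 1.66

CI: (214.5 - 1.66, 214.5 + 1.66) = (212.84, 216.16)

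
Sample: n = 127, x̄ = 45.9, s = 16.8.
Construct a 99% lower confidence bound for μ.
μ ≥ 42.39

Lower bound (one-sided):
t* = 2.356 (one-sided for 99%)
Lower bound = x̄ - t* · s/√n = 45.9 - 2.356 · 16.8/√127 = 42.39

We are 99% confident that μ ≥ 42.39.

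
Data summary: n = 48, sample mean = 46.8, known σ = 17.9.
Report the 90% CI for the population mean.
(42.55, 51.05)

z-interval (σ known):
z* = 1.645 for 90% confidence

Margin of error = z* · σ/√n = 1.645 · 17.9/√48 = 4.25

CI: (46.8 - 4.25, 46.8 + 4.25) = (42.55, 51.05)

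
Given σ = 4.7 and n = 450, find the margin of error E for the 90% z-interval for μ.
Margin of error = 0.36

Margin of error = z* · σ/√n
= 1.645 · 4.7/√450
= 1.645 · 4.7/21.2132
= 0.36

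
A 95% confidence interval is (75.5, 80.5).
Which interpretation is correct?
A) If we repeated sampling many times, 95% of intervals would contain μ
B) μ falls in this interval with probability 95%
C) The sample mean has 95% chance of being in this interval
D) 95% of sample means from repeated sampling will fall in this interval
A

A) Correct — this is the frequentist long-run coverage interpretation.
B) Wrong — μ is fixed; the randomness lives in the interval, not in μ.
C) Wrong — x̄ is observed and sits in the interval by construction.
D) Wrong — coverage applies to intervals containing μ, not to future x̄ values.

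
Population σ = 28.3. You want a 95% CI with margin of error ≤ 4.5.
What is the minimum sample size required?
n ≥ 152

For margin E ≤ 4.5:
n ≥ (z* · σ / E)²
n ≥ (1.960 · 28.3 / 4.5)²
n ≥ 151.94

Minimum n = 152 (rounding up)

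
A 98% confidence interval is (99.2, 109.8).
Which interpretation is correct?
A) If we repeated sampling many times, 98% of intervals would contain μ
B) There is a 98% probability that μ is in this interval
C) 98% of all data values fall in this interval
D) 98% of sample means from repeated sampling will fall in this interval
A

A) Correct — this is the frequentist long-run coverage interpretation.
B) Wrong — μ is fixed; the randomness lives in the interval, not in μ.
C) Wrong — a CI is about the parameter μ, not individual data values.
D) Wrong — coverage applies to intervals containing μ, not to future x̄ values.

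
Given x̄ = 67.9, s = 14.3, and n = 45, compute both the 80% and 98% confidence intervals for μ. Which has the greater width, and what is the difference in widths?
98% CI is wider by 4.74

df = 44
80% CI: t* = 1.301, (65.13, 70.67), width = 2 · t* · s/√n = 5.55
98% CI: t* = 2.414, (62.75, 73.05), width = 2 · t* · s/√n = 10.29

The 98% CI is wider by 10.29 - 5.55 = 4.74.
Higher confidence requires a wider interval.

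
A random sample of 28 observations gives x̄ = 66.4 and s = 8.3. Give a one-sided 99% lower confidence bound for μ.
μ ≥ 62.52

Lower bound (one-sided):
t* = 2.473 (one-sided for 99%)
Lower bound = x̄ - t* · s/√n = 66.4 - 2.473 · 8.3/√28 = 62.52

We are 99% confident that μ ≥ 62.52.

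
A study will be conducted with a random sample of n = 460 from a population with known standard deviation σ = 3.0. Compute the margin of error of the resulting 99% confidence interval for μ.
Margin of error = 0.36

Margin of error = z* · σ/√n
= 2.576 · 3.0/√460
= 2.576 · 3.0/21.4476
= 0.36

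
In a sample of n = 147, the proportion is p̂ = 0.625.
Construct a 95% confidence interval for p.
(0.547, 0.703)

Proportion CI:
SE = √(p̂(1-p̂)/n) = √(0.625 · 0.375 / 147) = 0.03993

z* = 1.960
Margin = z* · SE = 1.960 · 0.03993 = 0.0783

CI: 0.625 ± 0.0783 = (0.547, 0.703)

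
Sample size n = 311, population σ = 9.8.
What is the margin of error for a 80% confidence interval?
Margin of error = 0.71

Margin of error = z* · σ/√n
= 1.282 · 9.8/√311
= 1.282 · 9.8/17.6352
= 0.71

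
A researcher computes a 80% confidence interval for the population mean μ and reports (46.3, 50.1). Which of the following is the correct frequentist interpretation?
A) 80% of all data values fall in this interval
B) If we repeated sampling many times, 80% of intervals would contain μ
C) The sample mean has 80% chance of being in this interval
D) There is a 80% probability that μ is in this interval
B

A) Wrong — a CI is about the parameter μ, not individual data values.
B) Correct — this is the frequentist long-run coverage interpretation.
C) Wrong — x̄ is observed and sits in the interval by construction.
D) Wrong — μ is fixed; the randomness lives in the interval, not in μ.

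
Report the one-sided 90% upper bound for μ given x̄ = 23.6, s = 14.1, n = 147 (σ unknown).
μ ≤ 25.10

Upper bound (one-sided):
t* = 1.287 (one-sided for 90%)
Upper bound = x̄ + t* · s/√n = 23.6 + 1.287 · 14.1/√147 = 25.10

We are 90% confident that μ ≤ 25.10.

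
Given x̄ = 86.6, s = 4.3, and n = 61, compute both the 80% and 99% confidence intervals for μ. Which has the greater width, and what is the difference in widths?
99% CI is wider by 1.50

df = 60
80% CI: t* = 1.296, (85.89, 87.31), width = 2 · t* · s/√n = 1.43
99% CI: t* = 2.660, (85.14, 88.06), width = 2 · t* · s/√n = 2.93

The 99% CI is wider by 2.93 - 1.43 = 1.50.
Higher confidence requires a wider interval.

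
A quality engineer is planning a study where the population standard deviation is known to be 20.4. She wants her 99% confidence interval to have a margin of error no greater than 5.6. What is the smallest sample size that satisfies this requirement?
n ≥ 89

For margin E ≤ 5.6:
n ≥ (z* · σ / E)²
n ≥ (2.576 · 20.4 / 5.6)²
n ≥ 88.06

Minimum n = 89 (rounding up)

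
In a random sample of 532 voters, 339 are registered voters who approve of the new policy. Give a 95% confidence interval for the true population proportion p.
(0.596, 0.678)

Proportion CI:
p̂ = 339/532 = 0.63722
SE = √(p̂(1-p̂)/n) = √(0.63722 · 0.36278 / 532) = 0.02085

z* = 1.960
Margin = z* · SE = 1.960 · 0.02085 = 0.0409

CI: 0.63722 ± 0.0409 = (0.596, 0.678)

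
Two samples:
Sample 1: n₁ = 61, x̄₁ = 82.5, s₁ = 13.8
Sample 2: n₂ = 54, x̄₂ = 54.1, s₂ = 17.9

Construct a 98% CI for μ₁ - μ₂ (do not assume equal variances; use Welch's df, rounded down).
(21.28, 35.52)

Difference: x̄₁ - x̄₂ = 28.40
SE = √(s₁²/n₁ + s₂²/n₂) = √(13.8²/61 + 17.9²/54) = 3.0092
df = 99.19 → 99 (Welch–Satterthwaite, rounded down)
t* = 2.365

CI: 28.40 ± 2.365 · 3.0092 = 28.40 ± 7.12 = (21.28, 35.52)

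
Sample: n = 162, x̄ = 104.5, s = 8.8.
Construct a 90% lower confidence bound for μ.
μ ≥ 103.61

Lower bound (one-sided):
t* = 1.287 (one-sided for 90%)
Lower bound = x̄ - t* · s/√n = 104.5 - 1.287 · 8.8/√162 = 103.61

We are 90% confident that μ ≥ 103.61.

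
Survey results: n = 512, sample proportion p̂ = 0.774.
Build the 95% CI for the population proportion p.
(0.738, 0.810)

Proportion CI:
SE = √(p̂(1-p̂)/n) = √(0.774 · 0.226 / 512) = 0.01848

z* = 1.960
Margin = z* · SE = 1.960 · 0.01848 = 0.0362

CI: 0.774 ± 0.0362 = (0.738, 0.810)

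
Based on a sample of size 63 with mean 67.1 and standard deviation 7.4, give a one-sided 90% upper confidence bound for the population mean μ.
μ ≤ 68.31

Upper bound (one-sided):
t* = 1.295 (one-sided for 90%)
Upper bound = x̄ + t* · s/√n = 67.1 + 1.295 · 7.4/√63 = 68.31

We are 90% confident that μ ≤ 68.31.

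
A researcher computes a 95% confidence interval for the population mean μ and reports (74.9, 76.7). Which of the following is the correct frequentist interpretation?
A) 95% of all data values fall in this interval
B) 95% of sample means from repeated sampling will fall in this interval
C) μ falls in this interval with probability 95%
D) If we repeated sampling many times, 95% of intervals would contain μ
D

A) Wrong — a CI is about the parameter μ, not individual data values.
B) Wrong — coverage applies to intervals containing μ, not to future x̄ values.
C) Wrong — μ is fixed; the randomness lives in the interval, not in μ.
D) Correct — this is the frequentist long-run coverage interpretation.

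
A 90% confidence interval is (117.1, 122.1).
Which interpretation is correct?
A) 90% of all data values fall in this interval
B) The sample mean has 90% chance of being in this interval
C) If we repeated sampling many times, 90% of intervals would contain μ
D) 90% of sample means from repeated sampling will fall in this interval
C

A) Wrong — a CI is about the parameter μ, not individual data values.
B) Wrong — x̄ is observed and sits in the interval by construction.
C) Correct — this is the frequentist long-run coverage interpretation.
D) Wrong — coverage applies to intervals containing μ, not to future x̄ values.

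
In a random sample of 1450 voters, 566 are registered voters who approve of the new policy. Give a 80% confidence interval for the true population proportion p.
(0.374, 0.407)

Proportion CI:
p̂ = 566/1450 = 0.39034
SE = √(p̂(1-p̂)/n) = √(0.39034 · 0.60966 / 1450) = 0.01281

z* = 1.282
Margin = z* · SE = 1.282 · 0.01281 = 0.0164

CI: 0.39034 ± 0.0164 = (0.374, 0.407)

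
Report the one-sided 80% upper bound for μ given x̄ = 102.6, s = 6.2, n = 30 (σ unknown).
μ ≤ 103.57

Upper bound (one-sided):
t* = 0.854 (one-sided for 80%)
Upper bound = x̄ + t* · s/√n = 102.6 + 0.854 · 6.2/√30 = 103.57

We are 80% confident that μ ≤ 103.57.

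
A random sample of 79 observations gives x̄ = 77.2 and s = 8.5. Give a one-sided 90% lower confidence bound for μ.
μ ≥ 75.96

Lower bound (one-sided):
t* = 1.292 (one-sided for 90%)
Lower bound = x̄ - t* · s/√n = 77.2 - 1.292 · 8.5/√79 = 75.96

We are 90% confident that μ ≥ 75.96.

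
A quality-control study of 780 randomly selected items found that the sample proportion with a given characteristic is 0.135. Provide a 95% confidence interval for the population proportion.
(0.111, 0.159)

Proportion CI:
SE = √(p̂(1-p̂)/n) = √(0.135 · 0.865 / 780) = 0.01224

z* = 1.960
Margin = z* · SE = 1.960 · 0.01224 = 0.0240

CI: 0.135 ± 0.0240 = (0.111, 0.159)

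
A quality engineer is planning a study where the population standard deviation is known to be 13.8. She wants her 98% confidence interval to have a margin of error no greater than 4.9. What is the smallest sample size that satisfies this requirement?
n ≥ 43

For margin E ≤ 4.9:
n ≥ (z* · σ / E)²
n ≥ (2.326 · 13.8 / 4.9)²
n ≥ 42.91

Minimum n = 43 (rounding up)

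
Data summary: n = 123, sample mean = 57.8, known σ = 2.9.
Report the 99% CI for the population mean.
(57.13, 58.47)

z-interval (σ known):
z* = 2.576 for 99% confidence

Margin of error = z* · σ/√n = 2.576 · 2.9/√123 = 0.67

CI: (57.8 - 0.67, 57.8 + 0.67) = (57.13, 58.47)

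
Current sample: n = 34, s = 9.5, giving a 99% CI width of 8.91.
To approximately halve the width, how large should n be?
n ≈ 136

CI width ∝ 1/√n
To reduce width by factor 2, need √n to grow by 2 → need 2² = 4 times as many samples.

Current: n = 34, width = 8.91
New: n = 136, width ≈ 4.26

Width reduced by factor of 8.91/4.26 = 2.09.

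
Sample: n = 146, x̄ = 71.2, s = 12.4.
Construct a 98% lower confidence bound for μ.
μ ≥ 69.07

Lower bound (one-sided):
t* = 2.072 (one-sided for 98%)
Lower bound = x̄ - t* · s/√n = 71.2 - 2.072 · 12.4/√146 = 69.07

We are 98% confident that μ ≥ 69.07.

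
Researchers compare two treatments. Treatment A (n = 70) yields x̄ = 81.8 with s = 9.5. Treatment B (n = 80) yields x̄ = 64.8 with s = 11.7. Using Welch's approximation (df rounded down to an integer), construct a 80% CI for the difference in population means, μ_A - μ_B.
(14.77, 19.23)

Difference: x̄₁ - x̄₂ = 17.00
SE = √(s₁²/n₁ + s₂²/n₂) = √(9.5²/70 + 11.7²/80) = 1.7322
df = 147.21 → 147 (Welch–Satterthwaite, rounded down)
t* = 1.287

CI: 17.00 ± 1.287 · 1.7322 = 17.00 ± 2.23 = (14.77, 19.23)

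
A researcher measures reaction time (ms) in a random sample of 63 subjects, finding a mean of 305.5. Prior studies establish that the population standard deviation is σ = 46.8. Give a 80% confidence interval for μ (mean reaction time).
(297.94, 313.06)

z-interval (σ known):
z* = 1.282 for 80% confidence

Margin of error = z* · σ/√n = 1.282 · 46.8/√63 = 7.56

CI: (305.5 - 7.56, 305.5 + 7.56) = (297.94, 313.06)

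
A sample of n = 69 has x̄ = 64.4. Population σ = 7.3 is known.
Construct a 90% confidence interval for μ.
(62.95, 65.85)

z-interval (σ known):
z* = 1.645 for 90% confidence

Margin of error = z* · σ/√n = 1.645 · 7.3/√69 = 1.45

CI: (64.4 - 1.45, 64.4 + 1.45) = (62.95, 65.85)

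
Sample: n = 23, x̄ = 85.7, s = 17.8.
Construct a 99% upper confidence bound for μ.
μ ≤ 95.01

Upper bound (one-sided):
t* = 2.508 (one-sided for 99%)
Upper bound = x̄ + t* · s/√n = 85.7 + 2.508 · 17.8/√23 = 95.01

We are 99% confident that μ ≤ 95.01.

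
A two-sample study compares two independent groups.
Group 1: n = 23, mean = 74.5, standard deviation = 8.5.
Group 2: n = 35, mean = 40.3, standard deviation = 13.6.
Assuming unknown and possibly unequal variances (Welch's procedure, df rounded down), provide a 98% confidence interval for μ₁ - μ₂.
(27.25, 41.15)

Difference: x̄₁ - x̄₂ = 34.20
SE = √(s₁²/n₁ + s₂²/n₂) = √(8.5²/23 + 13.6²/35) = 2.9027
df = 55.91 → 55 (Welch–Satterthwaite, rounded down)
t* = 2.396

CI: 34.20 ± 2.396 · 2.9027 = 34.20 ± 6.95 = (27.25, 41.15)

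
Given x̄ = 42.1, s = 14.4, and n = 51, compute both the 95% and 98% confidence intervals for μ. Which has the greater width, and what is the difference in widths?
98% CI is wider by 1.59

df = 50
95% CI: t* = 2.009, (38.05, 46.15), width = 2 · t* · s/√n = 8.10
98% CI: t* = 2.403, (37.25, 46.95), width = 2 · t* · s/√n = 9.69

The 98% CI is wider by 9.69 - 8.10 = 1.59.
Higher confidence requires a wider interval.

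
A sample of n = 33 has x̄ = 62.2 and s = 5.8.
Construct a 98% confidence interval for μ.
(59.73, 64.67)

t-interval (σ unknown):
df = n - 1 = 32
t* = 2.449 for 98% confidence

Margin of error = t* · s/√n = 2.449 · 5.8/√33 = 2.47

CI: (59.73, 64.67)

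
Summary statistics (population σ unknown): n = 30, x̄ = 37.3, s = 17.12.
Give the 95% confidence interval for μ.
(30.91, 43.69)

t-interval (σ unknown):
df = n - 1 = 29
t* = 2.045 for 95% confidence

Margin of error = t* · s/√n = 2.045 · 17.12/√30 = 6.39

CI: (30.91, 43.69)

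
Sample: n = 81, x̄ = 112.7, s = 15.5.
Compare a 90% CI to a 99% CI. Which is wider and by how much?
99% CI is wider by 3.36

df = 80
90% CI: t* = 1.664, (109.83, 115.57), width = 2 · t* · s/√n = 5.73
99% CI: t* = 2.639, (108.16, 117.24), width = 2 · t* · s/√n = 9.09

The 99% CI is wider by 9.09 - 5.73 = 3.36.
Higher confidence requires a wider interval.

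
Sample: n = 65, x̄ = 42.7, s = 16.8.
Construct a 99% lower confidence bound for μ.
μ ≥ 37.73

Lower bound (one-sided):
t* = 2.386 (one-sided for 99%)
Lower bound = x̄ - t* · s/√n = 42.7 - 2.386 · 16.8/√65 = 37.73

We are 99% confident that μ ≥ 37.73.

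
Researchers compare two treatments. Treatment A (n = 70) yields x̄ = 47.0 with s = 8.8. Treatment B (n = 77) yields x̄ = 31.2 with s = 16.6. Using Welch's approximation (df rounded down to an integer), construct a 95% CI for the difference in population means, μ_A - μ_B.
(11.51, 20.09)

Difference: x̄₁ - x̄₂ = 15.80
SE = √(s₁²/n₁ + s₂²/n₂) = √(8.8²/70 + 16.6²/77) = 2.1645
df = 117.85 → 117 (Welch–Satterthwaite, rounded down)
t* = 1.980

CI: 15.80 ± 1.980 · 2.1645 = 15.80 ± 4.29 = (11.51, 20.09)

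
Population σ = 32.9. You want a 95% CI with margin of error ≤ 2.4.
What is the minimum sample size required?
n ≥ 722

For margin E ≤ 2.4:
n ≥ (z* · σ / E)²
n ≥ (1.960 · 32.9 / 2.4)²
n ≥ 721.91

Minimum n = 722 (rounding up)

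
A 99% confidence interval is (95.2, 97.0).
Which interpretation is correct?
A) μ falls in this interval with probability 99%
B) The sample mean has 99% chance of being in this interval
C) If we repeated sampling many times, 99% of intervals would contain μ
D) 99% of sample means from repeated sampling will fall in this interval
C

A) Wrong — μ is fixed; the randomness lives in the interval, not in μ.
B) Wrong — x̄ is observed and sits in the interval by construction.
C) Correct — this is the frequentist long-run coverage interpretation.
D) Wrong — coverage applies to intervals containing μ, not to future x̄ values.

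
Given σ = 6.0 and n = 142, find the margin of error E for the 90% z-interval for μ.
Margin of error = 0.83

Margin of error = z* · σ/√n
= 1.645 · 6.0/√142
= 1.645 · 6.0/11.9164
= 0.83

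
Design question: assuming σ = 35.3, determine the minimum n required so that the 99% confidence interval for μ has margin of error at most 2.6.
n ≥ 1224

For margin E ≤ 2.6:
n ≥ (z* · σ / E)²
n ≥ (2.576 · 35.3 / 2.6)²
n ≥ 1223.19

Minimum n = 1224 (rounding up)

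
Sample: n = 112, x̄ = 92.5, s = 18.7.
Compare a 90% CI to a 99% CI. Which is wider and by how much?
99% CI is wider by 3.40

df = 111
90% CI: t* = 1.659, (89.57, 95.43), width = 2 · t* · s/√n = 5.86
99% CI: t* = 2.621, (87.87, 97.13), width = 2 · t* · s/√n = 9.26

The 99% CI is wider by 9.26 - 5.86 = 3.40.
Higher confidence requires a wider interval.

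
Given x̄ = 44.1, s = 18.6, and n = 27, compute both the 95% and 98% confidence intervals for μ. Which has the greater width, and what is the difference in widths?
98% CI is wider by 3.03

df = 26
95% CI: t* = 2.056, (36.74, 51.46), width = 2 · t* · s/√n = 14.72
98% CI: t* = 2.479, (35.23, 52.97), width = 2 · t* · s/√n = 17.75

The 98% CI is wider by 17.75 - 14.72 = 3.03.
Higher confidence requires a wider interval.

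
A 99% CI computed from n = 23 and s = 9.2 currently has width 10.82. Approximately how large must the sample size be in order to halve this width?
n ≈ 92

CI width ∝ 1/√n
To reduce width by factor 2, need √n to grow by 2 → need 2² = 4 times as many samples.

Current: n = 23, width = 10.82
New: n = 92, width ≈ 5.05

Width reduced by factor of 10.82/5.05 = 2.14.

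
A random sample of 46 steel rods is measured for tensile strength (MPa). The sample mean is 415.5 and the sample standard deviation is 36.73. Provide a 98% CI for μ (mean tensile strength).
(402.44, 428.56)

t-interval (σ unknown):
df = n - 1 = 45
t* = 2.412 for 98% confidence

Margin of error = t* · s/√n = 2.412 · 36.73/√46 = 13.06

CI: (402.44, 428.56)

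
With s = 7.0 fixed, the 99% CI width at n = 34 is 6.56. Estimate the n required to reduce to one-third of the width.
n ≈ 306

CI width ∝ 1/√n
To reduce width by factor 3, need √n to grow by 3 → need 3² = 9 times as many samples.

Current: n = 34, width = 6.56
New: n = 306, width ≈ 2.07

Width reduced by factor of 6.56/2.07 = 3.17.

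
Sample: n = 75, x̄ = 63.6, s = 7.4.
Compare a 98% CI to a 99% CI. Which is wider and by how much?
99% CI is wider by 0.46

df = 74
98% CI: t* = 2.378, (61.57, 65.63), width = 2 · t* · s/√n = 4.06
99% CI: t* = 2.644, (61.34, 65.86), width = 2 · t* · s/√n = 4.52

The 99% CI is wider by 4.52 - 4.06 = 0.46.
Higher confidence requires a wider interval.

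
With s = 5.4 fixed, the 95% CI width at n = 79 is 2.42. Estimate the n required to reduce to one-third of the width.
n ≈ 711

CI width ∝ 1/√n
To reduce width by factor 3, need √n to grow by 3 → need 3² = 9 times as many samples.

Current: n = 79, width = 2.42
New: n = 711, width ≈ 0.80

Width reduced by factor of 2.42/0.80 = 3.02.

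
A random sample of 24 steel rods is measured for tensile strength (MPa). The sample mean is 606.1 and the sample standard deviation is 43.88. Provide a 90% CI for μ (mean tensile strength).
(590.75, 621.45)

t-interval (σ unknown):
df = n - 1 = 23
t* = 1.714 for 90% confidence

Margin of error = t* · s/√n = 1.714 · 43.88/√24 = 15.35

CI: (590.75, 621.45)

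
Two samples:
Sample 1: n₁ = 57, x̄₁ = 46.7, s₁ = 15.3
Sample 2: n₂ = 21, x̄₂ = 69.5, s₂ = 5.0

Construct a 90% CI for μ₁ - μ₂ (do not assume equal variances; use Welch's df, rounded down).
(-26.63, -18.97)

Difference: x̄₁ - x̄₂ = -22.80
SE = √(s₁²/n₁ + s₂²/n₂) = √(15.3²/57 + 5.0²/21) = 2.3016
df = 75.43 → 75 (Welch–Satterthwaite, rounded down)
t* = 1.665

CI: -22.80 ± 1.665 · 2.3016 = -22.80 ± 3.83 = (-26.63, -18.97)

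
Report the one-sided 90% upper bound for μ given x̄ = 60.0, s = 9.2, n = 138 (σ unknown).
μ ≤ 61.01

Upper bound (one-sided):
t* = 1.288 (one-sided for 90%)
Upper bound = x̄ + t* · s/√n = 60.0 + 1.288 · 9.2/√138 = 61.01

We are 90% confident that μ ≤ 61.01.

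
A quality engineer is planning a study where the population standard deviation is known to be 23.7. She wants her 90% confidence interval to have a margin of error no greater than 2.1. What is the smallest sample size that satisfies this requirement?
n ≥ 345

For margin E ≤ 2.1:
n ≥ (z* · σ / E)²
n ≥ (1.645 · 23.7 / 2.1)²
n ≥ 344.66

Minimum n = 345 (rounding up)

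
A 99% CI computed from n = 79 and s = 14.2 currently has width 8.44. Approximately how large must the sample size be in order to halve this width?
n ≈ 316

CI width ∝ 1/√n
To reduce width by factor 2, need √n to grow by 2 → need 2² = 4 times as many samples.

Current: n = 79, width = 8.44
New: n = 316, width ≈ 4.14

Width reduced by factor of 8.44/4.14 = 2.04.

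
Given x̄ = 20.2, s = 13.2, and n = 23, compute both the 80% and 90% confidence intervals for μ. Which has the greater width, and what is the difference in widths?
90% CI is wider by 2.18

df = 22
80% CI: t* = 1.321, (16.56, 23.84), width = 2 · t* · s/√n = 7.27
90% CI: t* = 1.717, (15.47, 24.93), width = 2 · t* · s/√n = 9.45

The 90% CI is wider by 9.45 - 7.27 = 2.18.
Higher confidence requires a wider interval.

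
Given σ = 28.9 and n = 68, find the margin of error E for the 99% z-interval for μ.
Margin of error = 9.03

Margin of error = z* · σ/√n
= 2.576 · 28.9/√68
= 2.576 · 28.9/8.2462
= 9.03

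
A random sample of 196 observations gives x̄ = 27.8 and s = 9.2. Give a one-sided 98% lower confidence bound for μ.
μ ≥ 26.44

Lower bound (one-sided):
t* = 2.068 (one-sided for 98%)
Lower bound = x̄ - t* · s/√n = 27.8 - 2.068 · 9.2/√196 = 26.44

We are 98% confident that μ ≥ 26.44.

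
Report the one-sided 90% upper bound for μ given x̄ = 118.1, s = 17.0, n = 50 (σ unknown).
μ ≤ 121.22

Upper bound (one-sided):
t* = 1.299 (one-sided for 90%)
Upper bound = x̄ + t* · s/√n = 118.1 + 1.299 · 17.0/√50 = 121.22

We are 90% confident that μ ≤ 121.22.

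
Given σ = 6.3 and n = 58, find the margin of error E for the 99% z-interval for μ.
Margin of error = 2.13

Margin of error = z* · σ/√n
= 2.576 · 6.3/√58
= 2.576 · 6.3/7.6158
= 2.13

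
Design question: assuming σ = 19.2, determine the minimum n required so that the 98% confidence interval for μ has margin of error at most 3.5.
n ≥ 163

For margin E ≤ 3.5:
n ≥ (z* · σ / E)²
n ≥ (2.326 · 19.2 / 3.5)²
n ≥ 162.81

Minimum n = 163 (rounding up)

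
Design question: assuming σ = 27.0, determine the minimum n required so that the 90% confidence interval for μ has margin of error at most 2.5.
n ≥ 316

For margin E ≤ 2.5:
n ≥ (z* · σ / E)²
n ≥ (1.645 · 27.0 / 2.5)²
n ≥ 315.63

Minimum n = 316 (rounding up)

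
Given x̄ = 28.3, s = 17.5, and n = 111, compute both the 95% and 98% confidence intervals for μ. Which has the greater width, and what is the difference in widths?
98% CI is wider by 1.26

df = 110
95% CI: t* = 1.982, (25.01, 31.59), width = 2 · t* · s/√n = 6.58
98% CI: t* = 2.361, (24.38, 32.22), width = 2 · t* · s/√n = 7.84

The 98% CI is wider by 7.84 - 6.58 = 1.26.
Higher confidence requires a wider interval.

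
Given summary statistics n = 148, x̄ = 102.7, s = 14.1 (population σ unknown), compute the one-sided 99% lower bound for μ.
μ ≥ 99.97

Lower bound (one-sided):
t* = 2.352 (one-sided for 99%)
Lower bound = x̄ - t* · s/√n = 102.7 - 2.352 · 14.1/√148 = 99.97

We are 99% confident that μ ≥ 99.97.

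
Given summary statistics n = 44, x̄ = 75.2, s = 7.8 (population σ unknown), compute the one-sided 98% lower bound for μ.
μ ≥ 72.71

Lower bound (one-sided):
t* = 2.118 (one-sided for 98%)
Lower bound = x̄ - t* · s/√n = 75.2 - 2.118 · 7.8/√44 = 72.71

We are 98% confident that μ ≥ 72.71.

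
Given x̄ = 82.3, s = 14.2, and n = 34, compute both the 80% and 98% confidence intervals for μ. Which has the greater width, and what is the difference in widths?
98% CI is wider by 5.54

df = 33
80% CI: t* = 1.308, (79.11, 85.49), width = 2 · t* · s/√n = 6.37
98% CI: t* = 2.445, (76.35, 88.25), width = 2 · t* · s/√n = 11.91

The 98% CI is wider by 11.91 - 6.37 = 5.54.
Higher confidence requires a wider interval.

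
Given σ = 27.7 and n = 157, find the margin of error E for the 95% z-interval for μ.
Margin of error = 4.33

Margin of error = z* · σ/√n
= 1.960 · 27.7/√157
= 1.960 · 27.7/12.5300
= 4.33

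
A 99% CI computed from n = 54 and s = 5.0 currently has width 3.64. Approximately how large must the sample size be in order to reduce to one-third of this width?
n ≈ 486

CI width ∝ 1/√n
To reduce width by factor 3, need √n to grow by 3 → need 3² = 9 times as many samples.

Current: n = 54, width = 3.64
New: n = 486, width ≈ 1.17

Width reduced by factor of 3.64/1.17 = 3.11.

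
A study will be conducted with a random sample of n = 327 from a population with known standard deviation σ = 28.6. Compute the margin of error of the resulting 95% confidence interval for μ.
Margin of error = 3.10

Margin of error = z* · σ/√n
= 1.960 · 28.6/√327
= 1.960 · 28.6/18.0831
= 3.10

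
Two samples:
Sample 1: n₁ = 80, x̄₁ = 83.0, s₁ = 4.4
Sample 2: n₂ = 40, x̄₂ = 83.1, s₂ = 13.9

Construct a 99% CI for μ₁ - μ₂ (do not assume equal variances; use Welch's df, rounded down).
(-6.18, 5.98)

Difference: x̄₁ - x̄₂ = -0.10
SE = √(s₁²/n₁ + s₂²/n₂) = √(4.4²/80 + 13.9²/40) = 2.2522
df = 42.95 → 42 (Welch–Satterthwaite, rounded down)
t* = 2.698

CI: -0.10 ± 2.698 · 2.2522 = -0.10 ± 6.08 = (-6.18, 5.98)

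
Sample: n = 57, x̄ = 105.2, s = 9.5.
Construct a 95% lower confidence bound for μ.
μ ≥ 103.09

Lower bound (one-sided):
t* = 1.673 (one-sided for 95%)
Lower bound = x̄ - t* · s/√n = 105.2 - 1.673 · 9.5/√57 = 103.09

We are 95% confident that μ ≥ 103.09.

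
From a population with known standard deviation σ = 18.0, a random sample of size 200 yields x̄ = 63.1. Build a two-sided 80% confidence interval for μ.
(61.47, 64.73)

z-interval (σ known):
z* = 1.282 for 80% confidence

Margin of error = z* · σ/√n = 1.282 · 18.0/√200 = 1.63

CI: (63.1 - 1.63, 63.1 + 1.63) = (61.47, 64.73)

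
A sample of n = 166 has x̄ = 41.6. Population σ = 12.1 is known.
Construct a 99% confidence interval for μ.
(39.18, 44.02)

z-interval (σ known):
z* = 2.576 for 99% confidence

Margin of error = z* · σ/√n = 2.576 · 12.1/√166 = 2.42

CI: (41.6 - 2.42, 41.6 + 2.42) = (39.18, 44.02)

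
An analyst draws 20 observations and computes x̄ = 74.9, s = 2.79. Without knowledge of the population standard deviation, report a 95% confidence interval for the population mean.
(73.59, 76.21)

t-interval (σ unknown):
df = n - 1 = 19
t* = 2.093 for 95% confidence

Margin of error = t* · s/√n = 2.093 · 2.79/√20 = 1.31

CI: (73.59, 76.21)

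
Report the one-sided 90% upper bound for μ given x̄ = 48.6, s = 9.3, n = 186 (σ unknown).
μ ≤ 49.48

Upper bound (one-sided):
t* = 1.286 (one-sided for 90%)
Upper bound = x̄ + t* · s/√n = 48.6 + 1.286 · 9.3/√186 = 49.48

We are 90% confident that μ ≤ 49.48.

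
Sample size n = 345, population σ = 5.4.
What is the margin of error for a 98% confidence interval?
Margin of error = 0.68

Margin of error = z* · σ/√n
= 2.326 · 5.4/√345
= 2.326 · 5.4/18.5742
= 0.68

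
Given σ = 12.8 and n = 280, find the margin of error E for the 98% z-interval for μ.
Margin of error = 1.78

Margin of error = z* · σ/√n
= 2.326 · 12.8/√280
= 2.326 · 12.8/16.7332
= 1.78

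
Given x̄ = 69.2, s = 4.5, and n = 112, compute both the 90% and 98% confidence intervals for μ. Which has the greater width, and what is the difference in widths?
98% CI is wider by 0.60

df = 111
90% CI: t* = 1.659, (68.49, 69.91), width = 2 · t* · s/√n = 1.41
98% CI: t* = 2.360, (68.20, 70.20), width = 2 · t* · s/√n = 2.01

The 98% CI is wider by 2.01 - 1.41 = 0.60.
Higher confidence requires a wider interval.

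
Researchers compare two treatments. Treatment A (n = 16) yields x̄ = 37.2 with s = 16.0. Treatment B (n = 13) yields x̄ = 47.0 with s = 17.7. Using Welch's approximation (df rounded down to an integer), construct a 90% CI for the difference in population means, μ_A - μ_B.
(-20.63, 1.03)

Difference: x̄₁ - x̄₂ = -9.80
SE = √(s₁²/n₁ + s₂²/n₂) = √(16.0²/16 + 17.7²/13) = 6.3324
df = 24.56 → 24 (Welch–Satterthwaite, rounded down)
t* = 1.711

CI: -9.80 ± 1.711 · 6.3324 = -9.80 ± 10.83 = (-20.63, 1.03)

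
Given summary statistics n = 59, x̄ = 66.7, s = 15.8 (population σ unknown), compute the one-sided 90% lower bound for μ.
μ ≥ 64.03

Lower bound (one-sided):
t* = 1.296 (one-sided for 90%)
Lower bound = x̄ - t* · s/√n = 66.7 - 1.296 · 15.8/√59 = 64.03

We are 90% confident that μ ≥ 64.03.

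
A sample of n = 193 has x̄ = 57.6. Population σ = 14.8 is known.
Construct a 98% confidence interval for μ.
(55.12, 60.08)

z-interval (σ known):
z* = 2.326 for 98% confidence

Margin of error = z* · σ/√n = 2.326 · 14.8/√193 = 2.48

CI: (57.6 - 2.48, 57.6 + 2.48) = (55.12, 60.08)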